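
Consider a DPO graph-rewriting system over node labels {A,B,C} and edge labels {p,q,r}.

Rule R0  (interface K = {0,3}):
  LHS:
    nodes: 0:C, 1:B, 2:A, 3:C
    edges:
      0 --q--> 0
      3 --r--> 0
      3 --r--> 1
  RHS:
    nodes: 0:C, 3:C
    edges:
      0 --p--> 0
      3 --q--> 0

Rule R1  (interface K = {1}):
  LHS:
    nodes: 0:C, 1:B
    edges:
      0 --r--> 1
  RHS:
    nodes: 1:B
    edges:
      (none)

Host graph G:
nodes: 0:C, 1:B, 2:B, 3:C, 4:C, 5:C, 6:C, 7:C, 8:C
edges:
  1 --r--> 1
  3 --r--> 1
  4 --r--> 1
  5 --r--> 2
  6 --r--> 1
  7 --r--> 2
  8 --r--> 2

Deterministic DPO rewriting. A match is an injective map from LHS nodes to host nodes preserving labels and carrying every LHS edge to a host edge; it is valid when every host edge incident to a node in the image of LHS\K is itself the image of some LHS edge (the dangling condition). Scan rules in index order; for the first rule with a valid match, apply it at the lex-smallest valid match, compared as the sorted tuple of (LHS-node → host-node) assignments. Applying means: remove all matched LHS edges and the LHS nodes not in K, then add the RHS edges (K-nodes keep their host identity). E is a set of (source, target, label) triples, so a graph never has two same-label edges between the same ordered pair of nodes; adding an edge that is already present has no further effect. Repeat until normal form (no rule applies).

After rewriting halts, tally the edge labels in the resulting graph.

initial: |V|=9 |E|=7  E = 1-r->1 3-r->1 4-r->1 5-r->2 6-r->1 7-r->2 8-r->2
step 1: apply R1 at {0↦3, 1↦1}  → |V|=8 |E|=6  E = 1-r->1 4-r->1 5-r->2 6-r->1 7-r->2 8-r->2
step 2: apply R1 at {0↦4, 1↦1}  → |V|=7 |E|=5  E = 1-r->1 5-r->2 6-r->1 7-r->2 8-r->2
step 3: apply R1 at {0↦5, 1↦2}  → |V|=6 |E|=4  E = 1-r->1 6-r->1 7-r->2 8-r->2
step 4: apply R1 at {0↦6, 1↦1}  → |V|=5 |E|=3  E = 1-r->1 7-r->2 8-r->2
step 5: apply R1 at {0↦7, 1↦2}  → |V|=4 |E|=2  E = 1-r->1 8-r->2
step 6: apply R1 at {0↦8, 1↦2}  → |V|=3 |E|=1  E = 1-r->1
final graph: no rule applies after step 6
NF edges: [(1, 1, 'r')]

Answer: r:1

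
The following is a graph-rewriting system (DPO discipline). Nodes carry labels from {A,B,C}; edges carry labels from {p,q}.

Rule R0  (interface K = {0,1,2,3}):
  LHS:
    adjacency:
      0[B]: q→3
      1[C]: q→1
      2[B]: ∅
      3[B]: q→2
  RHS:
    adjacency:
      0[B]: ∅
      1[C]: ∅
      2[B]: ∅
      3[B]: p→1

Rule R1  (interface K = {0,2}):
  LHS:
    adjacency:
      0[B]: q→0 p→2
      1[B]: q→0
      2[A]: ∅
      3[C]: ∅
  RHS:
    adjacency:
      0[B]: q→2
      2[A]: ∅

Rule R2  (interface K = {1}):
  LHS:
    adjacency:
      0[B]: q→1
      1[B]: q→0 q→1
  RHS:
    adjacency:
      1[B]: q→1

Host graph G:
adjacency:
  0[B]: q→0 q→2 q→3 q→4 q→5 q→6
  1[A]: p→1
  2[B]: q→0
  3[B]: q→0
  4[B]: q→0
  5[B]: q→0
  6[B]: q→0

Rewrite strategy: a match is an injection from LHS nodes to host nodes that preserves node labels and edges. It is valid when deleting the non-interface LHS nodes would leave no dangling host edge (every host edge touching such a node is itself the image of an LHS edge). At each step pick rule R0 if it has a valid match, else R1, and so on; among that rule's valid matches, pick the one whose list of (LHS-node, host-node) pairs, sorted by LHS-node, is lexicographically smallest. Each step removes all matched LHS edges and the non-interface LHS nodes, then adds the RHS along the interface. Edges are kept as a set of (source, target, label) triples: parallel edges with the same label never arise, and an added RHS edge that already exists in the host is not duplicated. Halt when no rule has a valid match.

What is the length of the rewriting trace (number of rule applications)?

start.  V:7 E:12  edges: 0-q->0 0-q->2 0-q->3 0-q->4 0-q->5 0-q->6 1-p->1 2-q->0 3-q->0 4-q->0 5-q->0 6-q->0
1. fire R2 via {0↦2, 1↦0}  →  V:6 E:10  edges: 0-q->0 0-q->3 0-q->4 0-q->5 0-q->6 1-p->1 3-q->0 4-q->0 5-q->0 6-q->0
2. fire R2 via {0↦3, 1↦0}  →  V:5 E:8  edges: 0-q->0 0-q->4 0-q->5 0-q->6 1-p->1 4-q->0 5-q->0 6-q->0
3. fire R2 via {0↦4, 1↦0}  →  V:4 E:6  edges: 0-q->0 0-q->5 0-q->6 1-p->1 5-q->0 6-q->0
4. fire R2 via {0↦5, 1↦0}  →  V:3 E:4  edges: 0-q->0 0-q->6 1-p->1 6-q->0
5. fire R2 via {0↦6, 1↦0}  →  V:2 E:2  edges: 0-q->0 1-p->1
normal form: no rule applies after step 5

Answer: 5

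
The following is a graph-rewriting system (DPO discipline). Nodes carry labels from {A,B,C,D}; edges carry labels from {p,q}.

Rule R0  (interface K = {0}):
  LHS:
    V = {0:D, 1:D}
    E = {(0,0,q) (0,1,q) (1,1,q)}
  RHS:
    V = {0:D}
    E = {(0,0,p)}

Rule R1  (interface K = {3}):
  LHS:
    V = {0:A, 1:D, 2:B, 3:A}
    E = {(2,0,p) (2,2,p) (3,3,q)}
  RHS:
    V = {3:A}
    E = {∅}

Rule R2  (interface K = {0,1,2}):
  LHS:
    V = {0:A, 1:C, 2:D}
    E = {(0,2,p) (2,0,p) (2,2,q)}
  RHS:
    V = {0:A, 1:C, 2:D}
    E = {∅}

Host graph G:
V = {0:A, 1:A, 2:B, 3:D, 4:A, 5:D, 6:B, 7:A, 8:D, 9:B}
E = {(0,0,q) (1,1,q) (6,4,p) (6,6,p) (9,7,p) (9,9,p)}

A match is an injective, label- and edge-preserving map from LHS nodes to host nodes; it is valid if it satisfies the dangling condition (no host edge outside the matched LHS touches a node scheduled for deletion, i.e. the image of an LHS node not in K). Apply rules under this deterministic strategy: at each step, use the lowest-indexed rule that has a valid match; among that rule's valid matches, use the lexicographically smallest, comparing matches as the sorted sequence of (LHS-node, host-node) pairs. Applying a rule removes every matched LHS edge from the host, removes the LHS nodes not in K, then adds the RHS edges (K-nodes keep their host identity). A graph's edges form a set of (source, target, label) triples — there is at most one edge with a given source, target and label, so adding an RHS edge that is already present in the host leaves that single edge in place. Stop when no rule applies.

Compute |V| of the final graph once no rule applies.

Answer: 4

Steps:
start.  V:10 E:6  edges: 0-q->0 1-q->1 6-p->4 6-p->6 9-p->7 9-p->9
1. fire R1 via {0↦4, 1↦3, 2↦6, 3↦0}  →  V:7 E:3  edges: 1-q->1 9-p->7 9-p->9
2. fire R1 via {0↦7, 1↦5, 2↦9, 3↦1}  →  V:4 E:0  edges: ∅
halt: no rule applies after step 2
NF nodes: {0:A, 1:A, 2:B, 8:D}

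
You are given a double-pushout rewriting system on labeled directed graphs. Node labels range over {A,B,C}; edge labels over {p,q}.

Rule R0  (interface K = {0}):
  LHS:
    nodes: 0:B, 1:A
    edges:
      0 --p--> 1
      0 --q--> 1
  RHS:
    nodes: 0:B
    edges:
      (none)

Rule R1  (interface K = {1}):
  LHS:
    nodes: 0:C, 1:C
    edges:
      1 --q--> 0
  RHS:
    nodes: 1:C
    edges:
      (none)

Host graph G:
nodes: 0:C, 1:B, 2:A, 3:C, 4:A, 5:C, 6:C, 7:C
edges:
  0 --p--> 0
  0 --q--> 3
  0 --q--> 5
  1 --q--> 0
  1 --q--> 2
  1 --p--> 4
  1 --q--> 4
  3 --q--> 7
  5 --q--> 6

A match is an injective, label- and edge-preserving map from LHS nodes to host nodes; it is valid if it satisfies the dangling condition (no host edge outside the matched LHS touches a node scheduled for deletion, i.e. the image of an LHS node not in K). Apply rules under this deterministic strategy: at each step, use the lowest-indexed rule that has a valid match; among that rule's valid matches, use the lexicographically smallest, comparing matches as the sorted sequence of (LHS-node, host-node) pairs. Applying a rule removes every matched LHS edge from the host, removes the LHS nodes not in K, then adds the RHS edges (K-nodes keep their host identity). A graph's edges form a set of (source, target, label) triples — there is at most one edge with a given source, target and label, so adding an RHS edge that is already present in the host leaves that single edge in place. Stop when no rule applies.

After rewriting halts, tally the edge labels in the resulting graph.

start.  V:8 E:9  edges: 0-p->0 0-q->3 0-q->5 1-q->0 1-q->2 1-p->4 1-q->4 3-q->7 5-q->6
1. fire R0 via {0↦1, 1↦4}  →  V:7 E:7  edges: 0-p->0 0-q->3 0-q->5 1-q->0 1-q->2 3-q->7 5-q->6
2. fire R1 via {0↦6, 1↦5}  →  V:6 E:6  edges: 0-p->0 0-q->3 0-q->5 1-q->0 1-q->2 3-q->7
3. fire R1 via {0↦5, 1↦0}  →  V:5 E:5  edges: 0-p->0 0-q->3 1-q->0 1-q->2 3-q->7
4. fire R1 via {0↦7, 1↦3}  →  V:4 E:4  edges: 0-p->0 0-q->3 1-q->0 1-q->2
5. fire R1 via {0↦3, 1↦0}  →  V:3 E:3  edges: 0-p->0 1-q->0 1-q->2
normal form: no rule applies after step 5
NF edges: [(0, 0, 'p'), (1, 0, 'q'), (1, 2, 'q')]

Answer: p:1 q:2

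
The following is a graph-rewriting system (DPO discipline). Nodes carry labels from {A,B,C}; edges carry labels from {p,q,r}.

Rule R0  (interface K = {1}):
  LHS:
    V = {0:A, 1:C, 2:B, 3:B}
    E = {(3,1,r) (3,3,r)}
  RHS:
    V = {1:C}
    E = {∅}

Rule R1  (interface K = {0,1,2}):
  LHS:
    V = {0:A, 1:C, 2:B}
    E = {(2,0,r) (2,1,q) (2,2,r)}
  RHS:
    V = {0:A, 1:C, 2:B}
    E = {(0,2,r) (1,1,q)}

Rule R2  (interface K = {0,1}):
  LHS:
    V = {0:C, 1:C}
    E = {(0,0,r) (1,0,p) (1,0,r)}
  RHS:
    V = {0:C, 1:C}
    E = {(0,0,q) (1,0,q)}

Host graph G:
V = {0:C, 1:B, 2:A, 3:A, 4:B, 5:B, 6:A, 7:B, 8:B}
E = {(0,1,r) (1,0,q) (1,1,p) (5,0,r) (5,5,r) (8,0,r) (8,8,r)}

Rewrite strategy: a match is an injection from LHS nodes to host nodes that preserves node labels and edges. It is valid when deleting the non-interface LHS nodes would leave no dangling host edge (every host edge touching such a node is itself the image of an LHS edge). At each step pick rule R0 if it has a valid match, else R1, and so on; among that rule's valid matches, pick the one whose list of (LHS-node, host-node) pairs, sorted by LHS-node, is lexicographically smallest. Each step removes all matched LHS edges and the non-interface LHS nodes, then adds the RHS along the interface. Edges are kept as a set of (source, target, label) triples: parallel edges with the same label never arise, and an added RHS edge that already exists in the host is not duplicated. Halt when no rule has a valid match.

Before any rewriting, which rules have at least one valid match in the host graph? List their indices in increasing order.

Answer: [R0]

Steps:
R0: 12 valid matches — {0↦2, 1↦0, 2↦4, 3↦5}, {0↦2, 1↦0, 2↦4, 3↦8}, {0↦2, 1↦0, 2↦7, 3↦5} (+9 more)
R1: no valid match — LHS pattern not found
R2: no valid match — LHS pattern not found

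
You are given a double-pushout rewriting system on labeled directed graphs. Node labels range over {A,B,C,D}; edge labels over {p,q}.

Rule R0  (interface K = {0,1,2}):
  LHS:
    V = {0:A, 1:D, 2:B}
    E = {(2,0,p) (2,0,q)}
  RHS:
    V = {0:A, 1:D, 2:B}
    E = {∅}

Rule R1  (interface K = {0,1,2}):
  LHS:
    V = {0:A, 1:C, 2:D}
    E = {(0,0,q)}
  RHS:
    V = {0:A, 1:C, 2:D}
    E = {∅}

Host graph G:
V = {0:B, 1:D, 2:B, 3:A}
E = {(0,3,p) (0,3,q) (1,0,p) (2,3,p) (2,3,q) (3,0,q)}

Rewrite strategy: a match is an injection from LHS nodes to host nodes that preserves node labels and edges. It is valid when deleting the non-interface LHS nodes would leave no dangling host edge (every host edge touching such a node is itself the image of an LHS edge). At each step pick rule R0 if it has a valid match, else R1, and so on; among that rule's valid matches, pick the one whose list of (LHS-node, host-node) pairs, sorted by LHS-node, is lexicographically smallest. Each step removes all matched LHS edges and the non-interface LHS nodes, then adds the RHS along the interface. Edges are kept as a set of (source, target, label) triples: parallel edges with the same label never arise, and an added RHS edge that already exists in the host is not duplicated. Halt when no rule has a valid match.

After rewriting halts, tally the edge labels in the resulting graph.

initial: |V|=4 |E|=6  E = 0-p->3 0-q->3 1-p->0 2-p->3 2-q->3 3-q->0
step 1: apply R0 at {0↦3, 1↦1, 2↦0}  → |V|=4 |E|=4  E = 1-p->0 2-p->3 2-q->3 3-q->0
step 2: apply R0 at {0↦3, 1↦1, 2↦2}  → |V|=4 |E|=2  E = 1-p->0 3-q->0
halt: no rule applies after step 2
NF edges: [(1, 0, 'p'), (3, 0, 'q')]

Answer: p:1 q:1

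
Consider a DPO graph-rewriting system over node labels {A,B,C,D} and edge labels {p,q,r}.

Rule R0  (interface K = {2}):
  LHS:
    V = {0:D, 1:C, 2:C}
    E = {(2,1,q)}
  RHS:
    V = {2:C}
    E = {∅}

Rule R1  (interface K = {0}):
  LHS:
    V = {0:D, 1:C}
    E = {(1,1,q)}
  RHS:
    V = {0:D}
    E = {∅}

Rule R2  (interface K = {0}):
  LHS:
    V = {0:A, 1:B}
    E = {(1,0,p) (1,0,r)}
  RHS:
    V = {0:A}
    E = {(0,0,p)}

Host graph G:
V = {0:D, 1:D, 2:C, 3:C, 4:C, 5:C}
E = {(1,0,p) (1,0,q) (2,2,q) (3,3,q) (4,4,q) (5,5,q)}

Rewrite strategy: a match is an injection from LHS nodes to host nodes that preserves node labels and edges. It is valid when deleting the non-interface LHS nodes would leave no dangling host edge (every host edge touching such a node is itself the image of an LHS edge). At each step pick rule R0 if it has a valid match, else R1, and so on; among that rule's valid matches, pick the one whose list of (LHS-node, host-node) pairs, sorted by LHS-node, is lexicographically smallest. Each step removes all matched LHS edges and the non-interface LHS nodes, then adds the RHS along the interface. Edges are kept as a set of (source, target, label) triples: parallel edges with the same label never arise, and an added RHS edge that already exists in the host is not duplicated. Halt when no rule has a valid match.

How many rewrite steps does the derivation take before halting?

Answer: 4

Derivation:
[0] host  ⇒  6 nodes, 6 edges  {1-p->0 1-q->0 2-q->2 3-q->3 4-q->4 5-q->5}
[1] R1 @ {0↦0, 1↦2}  ⇒  5 nodes, 5 edges  {1-p->0 1-q->0 3-q->3 4-q->4 5-q->5}
[2] R1 @ {0↦0, 1↦3}  ⇒  4 nodes, 4 edges  {1-p->0 1-q->0 4-q->4 5-q->5}
[3] R1 @ {0↦0, 1↦4}  ⇒  3 nodes, 3 edges  {1-p->0 1-q->0 5-q->5}
[4] R1 @ {0↦0, 1↦5}  ⇒  2 nodes, 2 edges  {1-p->0 1-q->0}
normal form: no rule applies after step 4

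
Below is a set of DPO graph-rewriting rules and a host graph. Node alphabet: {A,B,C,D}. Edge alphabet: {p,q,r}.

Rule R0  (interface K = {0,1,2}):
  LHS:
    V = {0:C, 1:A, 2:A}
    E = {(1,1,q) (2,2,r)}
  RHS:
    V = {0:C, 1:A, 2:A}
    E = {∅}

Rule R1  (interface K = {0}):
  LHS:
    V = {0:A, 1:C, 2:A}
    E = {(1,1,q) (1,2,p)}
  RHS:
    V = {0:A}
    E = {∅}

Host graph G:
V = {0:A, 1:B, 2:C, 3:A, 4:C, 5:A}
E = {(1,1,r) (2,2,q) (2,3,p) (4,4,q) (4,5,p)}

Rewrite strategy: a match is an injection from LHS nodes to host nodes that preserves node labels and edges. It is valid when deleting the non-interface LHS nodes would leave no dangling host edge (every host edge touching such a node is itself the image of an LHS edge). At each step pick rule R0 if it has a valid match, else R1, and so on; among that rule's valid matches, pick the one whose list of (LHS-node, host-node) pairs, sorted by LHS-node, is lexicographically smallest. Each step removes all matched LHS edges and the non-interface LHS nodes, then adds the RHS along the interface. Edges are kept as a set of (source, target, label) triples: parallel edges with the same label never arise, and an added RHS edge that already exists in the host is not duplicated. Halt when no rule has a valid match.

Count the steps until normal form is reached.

initial: |V|=6 |E|=5  E = 1-r->1 2-q->2 2-p->3 4-q->4 4-p->5
step 1: apply R1 at {0↦0, 1↦2, 2↦3}  → |V|=4 |E|=3  E = 1-r->1 4-q->4 4-p->5
step 2: apply R1 at {0↦0, 1↦4, 2↦5}  → |V|=2 |E|=1  E = 1-r->1
halt: no rule applies after step 2

Answer: 2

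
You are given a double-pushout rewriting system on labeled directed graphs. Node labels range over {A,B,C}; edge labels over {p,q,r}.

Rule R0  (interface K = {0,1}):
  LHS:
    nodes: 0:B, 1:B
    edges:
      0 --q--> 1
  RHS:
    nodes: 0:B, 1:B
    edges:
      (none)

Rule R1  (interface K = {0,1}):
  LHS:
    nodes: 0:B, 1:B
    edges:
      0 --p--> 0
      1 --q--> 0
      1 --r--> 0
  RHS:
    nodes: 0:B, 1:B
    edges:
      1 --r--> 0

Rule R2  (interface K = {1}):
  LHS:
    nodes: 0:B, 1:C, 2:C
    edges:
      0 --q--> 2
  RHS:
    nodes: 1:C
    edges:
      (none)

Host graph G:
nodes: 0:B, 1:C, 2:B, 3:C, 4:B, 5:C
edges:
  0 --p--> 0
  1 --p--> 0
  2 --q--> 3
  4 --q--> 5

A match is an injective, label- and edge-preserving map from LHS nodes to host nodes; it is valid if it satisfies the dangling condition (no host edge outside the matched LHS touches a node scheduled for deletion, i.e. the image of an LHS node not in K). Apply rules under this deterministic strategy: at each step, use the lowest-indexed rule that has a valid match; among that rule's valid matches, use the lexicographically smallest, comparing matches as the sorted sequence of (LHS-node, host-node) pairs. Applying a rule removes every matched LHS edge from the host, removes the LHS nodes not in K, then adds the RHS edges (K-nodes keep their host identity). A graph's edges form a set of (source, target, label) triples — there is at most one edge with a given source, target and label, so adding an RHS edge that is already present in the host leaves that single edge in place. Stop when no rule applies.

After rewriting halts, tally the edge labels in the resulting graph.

Answer: p:2

Derivation:
start.  V:6 E:4  edges: 0-p->0 1-p->0 2-q->3 4-q->5
1. fire R2 via {0↦2, 1↦1, 2↦3}  →  V:4 E:3  edges: 0-p->0 1-p->0 4-q->5
2. fire R2 via {0↦4, 1↦1, 2↦5}  →  V:2 E:2  edges: 0-p->0 1-p->0
normal form: no rule applies after step 2
NF edges: [(0, 0, 'p'), (1, 0, 'p')]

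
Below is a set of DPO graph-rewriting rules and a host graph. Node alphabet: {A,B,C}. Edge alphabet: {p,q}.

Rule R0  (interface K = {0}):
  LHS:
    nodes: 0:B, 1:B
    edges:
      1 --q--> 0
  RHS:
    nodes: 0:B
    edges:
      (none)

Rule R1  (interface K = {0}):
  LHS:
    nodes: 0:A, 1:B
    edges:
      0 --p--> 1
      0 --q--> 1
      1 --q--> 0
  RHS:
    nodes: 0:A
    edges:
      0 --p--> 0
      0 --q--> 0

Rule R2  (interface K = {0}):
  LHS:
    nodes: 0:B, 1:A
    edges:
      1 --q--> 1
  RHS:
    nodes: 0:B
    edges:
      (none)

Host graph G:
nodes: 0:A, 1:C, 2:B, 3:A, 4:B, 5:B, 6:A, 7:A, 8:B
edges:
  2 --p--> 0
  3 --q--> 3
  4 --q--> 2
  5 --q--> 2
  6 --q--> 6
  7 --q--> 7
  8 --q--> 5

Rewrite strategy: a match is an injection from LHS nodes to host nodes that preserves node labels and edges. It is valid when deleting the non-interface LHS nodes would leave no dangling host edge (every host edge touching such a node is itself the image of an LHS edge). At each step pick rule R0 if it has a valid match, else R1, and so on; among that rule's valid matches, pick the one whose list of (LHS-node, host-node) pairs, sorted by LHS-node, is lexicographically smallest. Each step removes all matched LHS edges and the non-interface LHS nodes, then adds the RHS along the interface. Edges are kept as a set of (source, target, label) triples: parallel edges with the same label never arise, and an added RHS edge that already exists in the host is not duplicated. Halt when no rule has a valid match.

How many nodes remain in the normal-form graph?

initial: |V|=9 |E|=7  E = 2-p->0 3-q->3 4-q->2 5-q->2 6-q->6 7-q->7 8-q->5
step 1: apply R0 at {0↦2, 1↦4}  → |V|=8 |E|=6  E = 2-p->0 3-q->3 5-q->2 6-q->6 7-q->7 8-q->5
step 2: apply R0 at {0↦5, 1↦8}  → |V|=7 |E|=5  E = 2-p->0 3-q->3 5-q->2 6-q->6 7-q->7
step 3: apply R0 at {0↦2, 1↦5}  → |V|=6 |E|=4  E = 2-p->0 3-q->3 6-q->6 7-q->7
step 4: apply R2 at {0↦2, 1↦3}  → |V|=5 |E|=3  E = 2-p->0 6-q->6 7-q->7
step 5: apply R2 at {0↦2, 1↦6}  → |V|=4 |E|=2  E = 2-p->0 7-q->7
step 6: apply R2 at {0↦2, 1↦7}  → |V|=3 |E|=1  E = 2-p->0
halt: no rule applies after step 6
NF nodes: {0:A, 1:C, 2:B}

Answer: 3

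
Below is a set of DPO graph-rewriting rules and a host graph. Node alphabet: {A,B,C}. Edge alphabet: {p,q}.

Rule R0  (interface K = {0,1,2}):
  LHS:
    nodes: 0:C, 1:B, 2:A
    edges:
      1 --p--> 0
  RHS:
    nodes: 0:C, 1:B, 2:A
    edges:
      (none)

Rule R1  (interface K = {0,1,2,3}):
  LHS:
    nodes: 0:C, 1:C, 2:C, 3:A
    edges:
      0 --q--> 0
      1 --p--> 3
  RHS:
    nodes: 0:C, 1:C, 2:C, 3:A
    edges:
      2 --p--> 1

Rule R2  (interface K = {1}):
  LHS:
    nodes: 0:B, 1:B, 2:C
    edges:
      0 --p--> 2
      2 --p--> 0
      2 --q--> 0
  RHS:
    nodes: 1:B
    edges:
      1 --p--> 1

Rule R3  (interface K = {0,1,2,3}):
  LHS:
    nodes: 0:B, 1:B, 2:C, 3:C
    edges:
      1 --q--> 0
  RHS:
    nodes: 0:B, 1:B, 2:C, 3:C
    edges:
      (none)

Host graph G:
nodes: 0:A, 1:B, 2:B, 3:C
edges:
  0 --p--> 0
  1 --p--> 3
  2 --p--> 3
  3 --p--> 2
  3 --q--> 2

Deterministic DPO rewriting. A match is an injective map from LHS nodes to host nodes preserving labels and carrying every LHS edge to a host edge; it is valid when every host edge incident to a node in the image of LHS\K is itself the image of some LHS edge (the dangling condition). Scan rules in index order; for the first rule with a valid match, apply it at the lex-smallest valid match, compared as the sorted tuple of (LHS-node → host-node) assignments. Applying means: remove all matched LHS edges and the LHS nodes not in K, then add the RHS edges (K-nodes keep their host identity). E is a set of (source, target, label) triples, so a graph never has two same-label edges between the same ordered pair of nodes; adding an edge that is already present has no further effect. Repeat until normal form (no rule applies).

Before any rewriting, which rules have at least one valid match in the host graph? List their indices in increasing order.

R0: 2 valid matches — {0↦3, 1↦1, 2↦0}, {0↦3, 1↦2, 2↦0}
R1: no valid match — LHS pattern not found
R2: no valid match — 1 raw match, all fail dangling condition
R3: no valid match — LHS pattern not found

Answer: [R0]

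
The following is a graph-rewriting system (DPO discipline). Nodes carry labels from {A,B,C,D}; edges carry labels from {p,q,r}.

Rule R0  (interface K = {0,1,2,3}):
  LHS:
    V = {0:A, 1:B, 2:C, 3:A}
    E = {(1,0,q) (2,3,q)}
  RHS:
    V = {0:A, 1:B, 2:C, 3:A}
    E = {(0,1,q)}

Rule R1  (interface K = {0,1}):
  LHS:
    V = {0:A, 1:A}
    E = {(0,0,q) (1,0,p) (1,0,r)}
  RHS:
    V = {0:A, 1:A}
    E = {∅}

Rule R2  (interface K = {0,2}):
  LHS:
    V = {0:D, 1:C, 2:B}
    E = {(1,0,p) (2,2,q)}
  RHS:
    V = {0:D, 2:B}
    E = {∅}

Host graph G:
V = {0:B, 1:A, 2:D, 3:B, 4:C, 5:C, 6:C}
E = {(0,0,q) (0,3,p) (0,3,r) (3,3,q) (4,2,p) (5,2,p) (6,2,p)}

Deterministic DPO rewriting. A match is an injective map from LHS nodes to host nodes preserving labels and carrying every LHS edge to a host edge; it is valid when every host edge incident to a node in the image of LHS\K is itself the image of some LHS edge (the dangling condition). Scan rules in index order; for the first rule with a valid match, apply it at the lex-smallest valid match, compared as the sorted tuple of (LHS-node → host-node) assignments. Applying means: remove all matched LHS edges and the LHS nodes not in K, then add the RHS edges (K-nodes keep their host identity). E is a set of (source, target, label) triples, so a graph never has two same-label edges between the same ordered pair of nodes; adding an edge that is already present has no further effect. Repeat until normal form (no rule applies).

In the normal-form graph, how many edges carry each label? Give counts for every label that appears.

Answer: p:2 r:1

Rewrite trace:
[0] host  ⇒  7 nodes, 7 edges  {0-q->0 0-p->3 0-r->3 3-q->3 4-p->2 5-p->2 6-p->2}
[1] R2 @ {0↦2, 1↦4, 2↦0}  ⇒  6 nodes, 5 edges  {0-p->3 0-r->3 3-q->3 5-p->2 6-p->2}
[2] R2 @ {0↦2, 1↦5, 2↦3}  ⇒  5 nodes, 3 edges  {0-p->3 0-r->3 6-p->2}
halt: no rule applies after step 2
NF edges: [(0, 3, 'p'), (0, 3, 'r'), (6, 2, 'p')]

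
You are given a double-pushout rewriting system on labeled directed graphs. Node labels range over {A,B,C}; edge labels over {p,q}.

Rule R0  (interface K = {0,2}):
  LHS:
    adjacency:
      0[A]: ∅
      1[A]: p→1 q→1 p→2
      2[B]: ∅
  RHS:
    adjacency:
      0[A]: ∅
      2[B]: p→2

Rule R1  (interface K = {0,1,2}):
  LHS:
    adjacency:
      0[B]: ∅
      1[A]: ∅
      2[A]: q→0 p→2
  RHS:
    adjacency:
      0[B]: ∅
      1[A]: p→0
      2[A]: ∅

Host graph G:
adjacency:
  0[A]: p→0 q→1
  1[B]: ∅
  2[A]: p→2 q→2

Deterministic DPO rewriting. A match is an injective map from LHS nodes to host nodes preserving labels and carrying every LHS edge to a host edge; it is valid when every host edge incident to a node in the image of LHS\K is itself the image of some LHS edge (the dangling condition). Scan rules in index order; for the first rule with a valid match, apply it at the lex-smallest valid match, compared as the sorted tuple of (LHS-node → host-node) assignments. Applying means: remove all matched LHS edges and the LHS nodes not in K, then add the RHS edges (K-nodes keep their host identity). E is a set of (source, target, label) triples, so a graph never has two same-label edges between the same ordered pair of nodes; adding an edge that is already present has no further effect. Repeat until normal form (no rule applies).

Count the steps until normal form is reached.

Answer: 2

Derivation:
start.  V:3 E:4  edges: 0-p->0 0-q->1 2-p->2 2-q->2
1. fire R1 via {0↦1, 1↦2, 2↦0}  →  V:3 E:3  edges: 2-p->1 2-p->2 2-q->2
2. fire R0 via {0↦0, 1↦2, 2↦1}  →  V:2 E:1  edges: 1-p->1
final graph: no rule applies after step 2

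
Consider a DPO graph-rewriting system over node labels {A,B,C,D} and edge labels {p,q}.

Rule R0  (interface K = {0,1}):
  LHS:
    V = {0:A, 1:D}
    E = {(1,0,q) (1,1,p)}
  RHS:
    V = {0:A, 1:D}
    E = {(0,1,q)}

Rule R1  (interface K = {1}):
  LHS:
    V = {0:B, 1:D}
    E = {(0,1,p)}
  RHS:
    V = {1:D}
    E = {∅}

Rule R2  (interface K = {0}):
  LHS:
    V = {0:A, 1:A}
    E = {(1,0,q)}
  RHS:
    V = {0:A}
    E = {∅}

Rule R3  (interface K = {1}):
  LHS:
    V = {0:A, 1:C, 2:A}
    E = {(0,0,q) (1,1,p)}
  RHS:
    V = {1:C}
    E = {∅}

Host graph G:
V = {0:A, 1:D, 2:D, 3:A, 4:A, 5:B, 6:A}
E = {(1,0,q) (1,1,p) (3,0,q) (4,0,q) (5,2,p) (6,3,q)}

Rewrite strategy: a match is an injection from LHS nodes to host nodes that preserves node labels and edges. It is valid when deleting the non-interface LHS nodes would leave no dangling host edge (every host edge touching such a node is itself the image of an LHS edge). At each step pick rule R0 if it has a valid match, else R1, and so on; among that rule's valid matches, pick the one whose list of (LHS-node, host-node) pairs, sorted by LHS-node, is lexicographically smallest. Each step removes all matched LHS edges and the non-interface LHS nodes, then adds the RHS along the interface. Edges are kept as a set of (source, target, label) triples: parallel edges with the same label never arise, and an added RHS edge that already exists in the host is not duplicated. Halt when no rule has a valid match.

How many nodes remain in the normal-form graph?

Answer: 3

Derivation:
initial: |V|=7 |E|=6  E = 1-q->0 1-p->1 3-q->0 4-q->0 5-p->2 6-q->3
step 1: apply R0 at {0↦0, 1↦1}  → |V|=7 |E|=5  E = 0-q->1 3-q->0 4-q->0 5-p->2 6-q->3
step 2: apply R1 at {0↦5, 1↦2}  → |V|=6 |E|=4  E = 0-q->1 3-q->0 4-q->0 6-q->3
step 3: apply R2 at {0↦0, 1↦4}  → |V|=5 |E|=3  E = 0-q->1 3-q->0 6-q->3
step 4: apply R2 at {0↦3, 1↦6}  → |V|=4 |E|=2  E = 0-q->1 3-q->0
step 5: apply R2 at {0↦0, 1↦3}  → |V|=3 |E|=1  E = 0-q->1
normal form: no rule applies after step 5
NF nodes: {0:A, 1:D, 2:D}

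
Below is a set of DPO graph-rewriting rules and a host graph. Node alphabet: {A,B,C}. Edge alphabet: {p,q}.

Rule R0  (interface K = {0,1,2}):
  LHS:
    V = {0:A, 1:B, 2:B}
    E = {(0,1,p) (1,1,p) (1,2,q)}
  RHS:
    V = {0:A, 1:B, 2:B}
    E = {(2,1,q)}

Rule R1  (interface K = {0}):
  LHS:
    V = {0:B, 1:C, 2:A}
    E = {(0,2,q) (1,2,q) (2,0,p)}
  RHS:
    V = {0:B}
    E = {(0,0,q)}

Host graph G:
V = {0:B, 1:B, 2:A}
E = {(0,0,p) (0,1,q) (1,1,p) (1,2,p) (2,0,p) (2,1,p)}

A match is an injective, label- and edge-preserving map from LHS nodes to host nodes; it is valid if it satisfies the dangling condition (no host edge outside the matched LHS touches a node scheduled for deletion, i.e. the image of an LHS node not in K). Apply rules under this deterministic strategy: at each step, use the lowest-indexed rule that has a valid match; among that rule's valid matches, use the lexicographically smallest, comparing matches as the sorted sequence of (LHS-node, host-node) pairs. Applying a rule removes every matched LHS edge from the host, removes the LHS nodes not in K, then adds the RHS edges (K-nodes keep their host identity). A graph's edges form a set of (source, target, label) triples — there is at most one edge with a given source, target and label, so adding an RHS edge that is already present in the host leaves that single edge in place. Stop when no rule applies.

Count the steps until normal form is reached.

start.  V:3 E:6  edges: 0-p->0 0-q->1 1-p->1 1-p->2 2-p->0 2-p->1
1. fire R0 via {0↦2, 1↦0, 2↦1}  →  V:3 E:4  edges: 1-q->0 1-p->1 1-p->2 2-p->1
2. fire R0 via {0↦2, 1↦1, 2↦0}  →  V:3 E:2  edges: 0-q->1 1-p->2
normal form: no rule applies after step 2

Answer: 2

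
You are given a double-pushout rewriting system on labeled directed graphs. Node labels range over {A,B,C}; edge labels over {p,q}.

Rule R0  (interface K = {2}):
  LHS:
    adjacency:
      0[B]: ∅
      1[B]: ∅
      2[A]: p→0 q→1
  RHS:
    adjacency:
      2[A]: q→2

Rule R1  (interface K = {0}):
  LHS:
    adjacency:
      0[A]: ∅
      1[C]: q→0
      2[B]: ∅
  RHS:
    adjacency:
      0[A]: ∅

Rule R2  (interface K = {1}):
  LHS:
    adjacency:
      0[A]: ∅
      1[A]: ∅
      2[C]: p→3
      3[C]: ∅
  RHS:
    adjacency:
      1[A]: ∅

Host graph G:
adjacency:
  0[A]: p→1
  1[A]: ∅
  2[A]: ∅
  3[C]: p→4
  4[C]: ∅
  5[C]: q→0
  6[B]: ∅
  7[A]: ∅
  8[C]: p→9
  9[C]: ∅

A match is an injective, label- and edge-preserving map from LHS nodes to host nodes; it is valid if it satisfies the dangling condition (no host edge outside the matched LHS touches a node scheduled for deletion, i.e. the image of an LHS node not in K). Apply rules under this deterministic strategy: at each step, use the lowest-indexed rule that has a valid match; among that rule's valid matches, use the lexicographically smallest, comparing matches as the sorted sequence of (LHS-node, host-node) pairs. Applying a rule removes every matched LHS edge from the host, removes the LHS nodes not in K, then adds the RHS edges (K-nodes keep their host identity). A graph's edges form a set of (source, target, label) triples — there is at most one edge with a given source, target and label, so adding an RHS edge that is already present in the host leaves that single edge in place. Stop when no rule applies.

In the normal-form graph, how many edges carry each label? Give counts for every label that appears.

initial: |V|=10 |E|=4  E = 0-p->1 3-p->4 5-q->0 8-p->9
step 1: apply R1 at {0↦0, 1↦5, 2↦6}  → |V|=8 |E|=3  E = 0-p->1 3-p->4 8-p->9
step 2: apply R2 at {0↦2, 1↦0, 2↦3, 3↦4}  → |V|=5 |E|=2  E = 0-p->1 8-p->9
step 3: apply R2 at {0↦7, 1↦0, 2↦8, 3↦9}  → |V|=2 |E|=1  E = 0-p->1
normal form: no rule applies after step 3
NF edges: [(0, 1, 'p')]

Answer: p:1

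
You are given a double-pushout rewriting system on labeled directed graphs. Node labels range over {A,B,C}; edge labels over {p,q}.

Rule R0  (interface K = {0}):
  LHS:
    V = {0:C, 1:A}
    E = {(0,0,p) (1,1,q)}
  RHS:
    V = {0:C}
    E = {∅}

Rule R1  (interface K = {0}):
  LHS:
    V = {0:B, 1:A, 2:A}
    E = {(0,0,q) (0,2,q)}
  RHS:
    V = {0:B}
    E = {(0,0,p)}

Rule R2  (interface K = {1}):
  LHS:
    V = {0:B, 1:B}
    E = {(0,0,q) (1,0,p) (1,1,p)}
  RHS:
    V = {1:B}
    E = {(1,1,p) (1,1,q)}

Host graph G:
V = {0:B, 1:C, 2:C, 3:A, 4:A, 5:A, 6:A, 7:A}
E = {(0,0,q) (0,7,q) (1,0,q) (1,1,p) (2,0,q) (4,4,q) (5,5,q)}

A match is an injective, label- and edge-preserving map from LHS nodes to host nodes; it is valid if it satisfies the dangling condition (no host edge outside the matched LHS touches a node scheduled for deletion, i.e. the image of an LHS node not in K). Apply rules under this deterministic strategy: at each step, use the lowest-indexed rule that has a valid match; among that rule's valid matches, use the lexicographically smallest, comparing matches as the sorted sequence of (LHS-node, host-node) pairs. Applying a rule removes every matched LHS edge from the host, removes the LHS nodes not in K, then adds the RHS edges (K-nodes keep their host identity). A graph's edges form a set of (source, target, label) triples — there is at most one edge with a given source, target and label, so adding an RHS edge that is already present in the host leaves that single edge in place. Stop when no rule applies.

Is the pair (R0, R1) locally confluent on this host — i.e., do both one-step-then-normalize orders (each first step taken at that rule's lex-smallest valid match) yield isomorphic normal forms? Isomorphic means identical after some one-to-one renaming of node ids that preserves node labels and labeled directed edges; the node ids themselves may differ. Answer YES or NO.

Answer: YES

Derivation:
branch R0-first: apply at {0↦1, 1↦4} → |E|=5, then 1 more step(s) → NF |V|=5 |E|=4 V={0:B, 1:C, 2:C, 5:A, 6:A} E=0-p->0 1-q->0 2-q->0 5-q->5
branch R1-first: apply at {0↦0, 1↦3, 2↦7} → |E|=6, then 1 more step(s) → NF |V|=5 |E|=4 V={0:B, 1:C, 2:C, 5:A, 6:A} E=0-p->0 1-q->0 2-q->0 5-q->5
graphs isomorphic (equal up to label-preserving node renaming)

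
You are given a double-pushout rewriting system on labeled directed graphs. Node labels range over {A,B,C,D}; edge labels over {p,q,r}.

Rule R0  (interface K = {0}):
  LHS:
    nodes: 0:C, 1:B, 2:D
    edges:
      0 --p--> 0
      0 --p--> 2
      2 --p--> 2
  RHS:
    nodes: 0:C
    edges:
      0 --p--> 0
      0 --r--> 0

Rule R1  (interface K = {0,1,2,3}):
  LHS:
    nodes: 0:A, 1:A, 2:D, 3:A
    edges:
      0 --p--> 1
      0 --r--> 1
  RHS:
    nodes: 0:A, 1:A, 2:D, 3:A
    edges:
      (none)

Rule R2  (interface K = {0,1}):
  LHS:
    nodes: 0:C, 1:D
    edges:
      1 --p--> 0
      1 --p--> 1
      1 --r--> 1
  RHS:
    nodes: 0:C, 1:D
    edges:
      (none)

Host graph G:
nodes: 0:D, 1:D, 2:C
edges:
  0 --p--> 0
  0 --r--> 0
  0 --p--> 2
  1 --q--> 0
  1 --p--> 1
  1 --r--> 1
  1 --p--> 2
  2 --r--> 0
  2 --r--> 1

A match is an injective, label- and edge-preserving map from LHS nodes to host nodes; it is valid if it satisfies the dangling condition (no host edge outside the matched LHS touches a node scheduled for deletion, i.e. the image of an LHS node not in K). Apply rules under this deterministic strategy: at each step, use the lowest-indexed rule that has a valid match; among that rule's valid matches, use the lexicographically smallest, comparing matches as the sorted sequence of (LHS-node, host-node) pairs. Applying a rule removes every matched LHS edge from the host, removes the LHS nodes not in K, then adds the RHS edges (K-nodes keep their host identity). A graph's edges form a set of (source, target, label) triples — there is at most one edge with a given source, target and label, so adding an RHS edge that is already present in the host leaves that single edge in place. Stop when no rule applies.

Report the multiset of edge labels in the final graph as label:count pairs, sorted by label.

Answer: q:1 r:2

Derivation:
[0] host  ⇒  3 nodes, 9 edges  {0-p->0 0-r->0 0-p->2 1-q->0 1-p->1 1-r->1 1-p->2 2-r->0 2-r->1}
[1] R2 @ {0↦2, 1↦0}  ⇒  3 nodes, 6 edges  {1-q->0 1-p->1 1-r->1 1-p->2 2-r->0 2-r->1}
[2] R2 @ {0↦2, 1↦1}  ⇒  3 nodes, 3 edges  {1-q->0 2-r->0 2-r->1}
halt: no rule applies after step 2
NF edges: [(1, 0, 'q'), (2, 0, 'r'), (2, 1, 'r')]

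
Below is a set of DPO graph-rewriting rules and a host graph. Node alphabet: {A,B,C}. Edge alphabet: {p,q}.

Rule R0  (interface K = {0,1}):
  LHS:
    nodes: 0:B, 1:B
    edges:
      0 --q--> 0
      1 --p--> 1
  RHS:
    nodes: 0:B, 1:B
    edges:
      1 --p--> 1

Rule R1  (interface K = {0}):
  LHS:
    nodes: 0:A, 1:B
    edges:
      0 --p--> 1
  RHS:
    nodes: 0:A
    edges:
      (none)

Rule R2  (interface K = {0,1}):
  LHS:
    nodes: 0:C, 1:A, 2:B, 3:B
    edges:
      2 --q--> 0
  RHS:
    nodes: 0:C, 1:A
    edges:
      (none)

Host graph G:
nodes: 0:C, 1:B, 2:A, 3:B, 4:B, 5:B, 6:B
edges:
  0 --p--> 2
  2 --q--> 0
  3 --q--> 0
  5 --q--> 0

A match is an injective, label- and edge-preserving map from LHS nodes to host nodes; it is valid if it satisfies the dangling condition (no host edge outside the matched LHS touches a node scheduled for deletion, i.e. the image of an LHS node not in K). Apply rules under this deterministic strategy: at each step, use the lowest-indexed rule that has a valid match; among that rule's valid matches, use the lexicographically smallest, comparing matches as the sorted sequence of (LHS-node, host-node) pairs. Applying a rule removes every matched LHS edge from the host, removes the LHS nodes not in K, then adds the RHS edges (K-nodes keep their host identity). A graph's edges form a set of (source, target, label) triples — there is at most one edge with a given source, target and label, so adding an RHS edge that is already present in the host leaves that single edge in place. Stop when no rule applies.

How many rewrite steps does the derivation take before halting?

Answer: 2

Derivation:
[0] host  ⇒  7 nodes, 4 edges  {0-p->2 2-q->0 3-q->0 5-q->0}
[1] R2 @ {0↦0, 1↦2, 2↦3, 3↦1}  ⇒  5 nodes, 3 edges  {0-p->2 2-q->0 5-q->0}
[2] R2 @ {0↦0, 1↦2, 2↦5, 3↦4}  ⇒  3 nodes, 2 edges  {0-p->2 2-q->0}
final graph: no rule applies after step 2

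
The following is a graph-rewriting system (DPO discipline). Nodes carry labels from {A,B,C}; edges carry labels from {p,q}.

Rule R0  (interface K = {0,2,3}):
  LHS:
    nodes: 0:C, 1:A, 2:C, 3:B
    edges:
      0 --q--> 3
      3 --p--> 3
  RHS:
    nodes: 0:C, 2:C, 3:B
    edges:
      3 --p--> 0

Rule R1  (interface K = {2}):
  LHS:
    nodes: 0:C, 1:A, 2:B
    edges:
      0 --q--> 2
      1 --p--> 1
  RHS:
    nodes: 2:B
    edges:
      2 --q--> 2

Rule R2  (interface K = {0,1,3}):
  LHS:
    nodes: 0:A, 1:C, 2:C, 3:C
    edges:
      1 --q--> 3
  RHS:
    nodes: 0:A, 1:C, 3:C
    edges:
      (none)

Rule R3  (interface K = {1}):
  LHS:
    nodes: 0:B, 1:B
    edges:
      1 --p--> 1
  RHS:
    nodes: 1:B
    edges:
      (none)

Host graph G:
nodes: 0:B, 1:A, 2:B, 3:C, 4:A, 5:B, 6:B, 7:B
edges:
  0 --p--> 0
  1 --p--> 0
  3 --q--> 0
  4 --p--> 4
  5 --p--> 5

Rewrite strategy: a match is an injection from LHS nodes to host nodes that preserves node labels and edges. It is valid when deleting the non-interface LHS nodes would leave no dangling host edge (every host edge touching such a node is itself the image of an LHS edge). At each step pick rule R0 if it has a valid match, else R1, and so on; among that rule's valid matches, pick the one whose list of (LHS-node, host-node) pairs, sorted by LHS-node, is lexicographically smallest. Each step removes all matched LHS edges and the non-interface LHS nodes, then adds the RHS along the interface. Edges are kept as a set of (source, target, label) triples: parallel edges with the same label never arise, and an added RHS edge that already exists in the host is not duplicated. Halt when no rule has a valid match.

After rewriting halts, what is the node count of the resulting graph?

Answer: 4

Derivation:
initial: |V|=8 |E|=5  E = 0-p->0 1-p->0 3-q->0 4-p->4 5-p->5
step 1: apply R1 at {0↦3, 1↦4, 2↦0}  → |V|=6 |E|=4  E = 0-p->0 0-q->0 1-p->0 5-p->5
step 2: apply R3 at {0↦2, 1↦0}  → |V|=5 |E|=3  E = 0-q->0 1-p->0 5-p->5
step 3: apply R3 at {0↦6, 1↦5}  → |V|=4 |E|=2  E = 0-q->0 1-p->0
normal form: no rule applies after step 3
NF nodes: {0:B, 1:A, 5:B, 7:B}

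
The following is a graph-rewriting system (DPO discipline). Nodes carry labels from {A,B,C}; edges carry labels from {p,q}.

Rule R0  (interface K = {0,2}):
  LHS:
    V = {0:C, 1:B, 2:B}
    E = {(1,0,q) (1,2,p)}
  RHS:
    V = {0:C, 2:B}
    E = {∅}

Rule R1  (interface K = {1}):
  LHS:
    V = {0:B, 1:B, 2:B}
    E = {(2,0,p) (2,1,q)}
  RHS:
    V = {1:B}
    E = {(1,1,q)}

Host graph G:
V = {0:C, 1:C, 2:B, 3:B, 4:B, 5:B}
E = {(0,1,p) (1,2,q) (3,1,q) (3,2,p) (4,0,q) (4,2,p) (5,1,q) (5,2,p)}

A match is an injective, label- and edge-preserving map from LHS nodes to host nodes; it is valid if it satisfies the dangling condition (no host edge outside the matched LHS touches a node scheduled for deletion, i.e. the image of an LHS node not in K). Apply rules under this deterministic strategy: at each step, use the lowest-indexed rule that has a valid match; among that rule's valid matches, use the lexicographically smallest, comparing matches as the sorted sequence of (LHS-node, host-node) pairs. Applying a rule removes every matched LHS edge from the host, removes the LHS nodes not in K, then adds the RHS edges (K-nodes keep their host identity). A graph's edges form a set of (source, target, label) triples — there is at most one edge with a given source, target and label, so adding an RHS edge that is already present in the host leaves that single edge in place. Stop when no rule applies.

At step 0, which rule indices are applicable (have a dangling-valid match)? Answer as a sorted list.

Answer: [R0]

Rewrite trace:
R0: 3 valid matches — {0↦0, 1↦4, 2↦2}, {0↦1, 1↦3, 2↦2}, {0↦1, 1↦5, 2↦2}
R1: no valid match — LHS pattern not found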